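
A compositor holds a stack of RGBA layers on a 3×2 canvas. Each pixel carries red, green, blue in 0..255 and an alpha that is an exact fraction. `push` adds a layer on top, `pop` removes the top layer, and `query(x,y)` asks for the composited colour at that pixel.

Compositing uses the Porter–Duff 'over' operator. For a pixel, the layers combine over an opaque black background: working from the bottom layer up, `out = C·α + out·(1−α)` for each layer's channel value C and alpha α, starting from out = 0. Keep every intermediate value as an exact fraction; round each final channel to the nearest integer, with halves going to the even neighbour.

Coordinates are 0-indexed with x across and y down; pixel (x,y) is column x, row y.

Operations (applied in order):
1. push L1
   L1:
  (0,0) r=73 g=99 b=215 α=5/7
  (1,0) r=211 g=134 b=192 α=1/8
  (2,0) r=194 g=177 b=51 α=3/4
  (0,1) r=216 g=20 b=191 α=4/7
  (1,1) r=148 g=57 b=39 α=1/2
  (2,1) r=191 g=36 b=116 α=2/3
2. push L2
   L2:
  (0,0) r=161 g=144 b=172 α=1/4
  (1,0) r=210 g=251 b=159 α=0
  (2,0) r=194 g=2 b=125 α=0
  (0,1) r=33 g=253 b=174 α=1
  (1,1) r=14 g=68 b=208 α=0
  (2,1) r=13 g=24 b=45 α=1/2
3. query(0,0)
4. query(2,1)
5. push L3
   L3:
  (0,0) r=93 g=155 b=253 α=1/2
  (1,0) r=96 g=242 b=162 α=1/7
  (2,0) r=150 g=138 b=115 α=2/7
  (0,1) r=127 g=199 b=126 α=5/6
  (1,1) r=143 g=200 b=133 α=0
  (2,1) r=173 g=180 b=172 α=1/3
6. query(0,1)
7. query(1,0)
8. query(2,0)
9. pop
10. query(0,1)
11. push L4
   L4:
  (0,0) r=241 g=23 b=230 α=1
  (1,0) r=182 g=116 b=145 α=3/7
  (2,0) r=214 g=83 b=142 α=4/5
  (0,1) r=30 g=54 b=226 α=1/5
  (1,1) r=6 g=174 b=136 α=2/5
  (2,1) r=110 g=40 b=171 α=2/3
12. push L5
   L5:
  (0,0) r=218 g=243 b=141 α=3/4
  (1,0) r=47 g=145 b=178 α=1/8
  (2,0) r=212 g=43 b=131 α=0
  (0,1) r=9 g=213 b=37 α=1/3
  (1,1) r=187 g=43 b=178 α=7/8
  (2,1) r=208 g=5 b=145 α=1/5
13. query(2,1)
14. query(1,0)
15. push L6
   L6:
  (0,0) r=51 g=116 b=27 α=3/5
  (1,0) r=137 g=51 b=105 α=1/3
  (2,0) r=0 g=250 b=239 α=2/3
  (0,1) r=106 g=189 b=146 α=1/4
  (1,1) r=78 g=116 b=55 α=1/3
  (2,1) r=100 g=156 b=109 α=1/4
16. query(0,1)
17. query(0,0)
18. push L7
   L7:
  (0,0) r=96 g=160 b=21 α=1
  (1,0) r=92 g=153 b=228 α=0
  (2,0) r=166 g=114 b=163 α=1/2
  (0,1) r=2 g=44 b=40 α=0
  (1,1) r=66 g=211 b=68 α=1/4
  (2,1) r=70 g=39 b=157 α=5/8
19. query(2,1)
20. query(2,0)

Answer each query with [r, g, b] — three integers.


at x=0,y=0 over L1,L2:
after L1 α=5/7: [365/7, 495/7, 1075/7]
after L2 α=1/4: [1111/14, 2493/28, 4429/28]
→ [79, 89, 158]

(2,1) stack=L1,L2; from [0,0,0]:
after L1 α=2/3: [382/3, 24, 232/3]
after L2 α=1/2: [421/6, 24, 367/6]
= [70, 24, 61]

query (0,1) [L1,L2,L3] — begin 0,0,0
L1 α=4/7: [864/7, 80/7, 764/7]
L2 α=1: [33, 253, 174]
L3 α=5/6: [334/3, 208, 134]
→ [111, 208, 134]

at x=1,y=0 over L1,L2,L3:
+L1 (α=1/8) → [211/8, 67/4, 24]
+L2 (α=0) → [211/8, 67/4, 24]
+L3 (α=1/7) → [1017/28, 685/14, 306/7]
→ [36, 49, 44]

at x=2,y=0 over L1,L2,L3:
L1 α=3/4: [291/2, 531/4, 153/4]
L2 α=0: [291/2, 531/4, 153/4]
L3 α=2/7: [2055/14, 537/4, 1685/28]
= [147, 134, 60]

(0,1) stack=L1,L2; from [0,0,0]:
after L1 α=4/7: [864/7, 80/7, 764/7]
after L2 α=1: [33, 253, 174]
rounded: [33, 253, 174]

query (2,1) [L1,L2,L4,L5] — begin 0,0,0
L1 α=2/3: [382/3, 24, 232/3]
L2 α=1/2: [421/6, 24, 367/6]
L4 α=2/3: [1741/18, 104/3, 2419/18]
L5 α=1/5: [5354/45, 431/15, 6143/45]
= [119, 29, 137]

at x=1,y=0 over L1,L2,L4,L5:
+L1 (α=1/8) → [211/8, 67/4, 24]
+L2 (α=0) → [211/8, 67/4, 24]
+L4 (α=3/7) → [1303/14, 415/7, 531/7]
+L5 (α=1/8) → [1397/16, 70, 709/8]
rounded: [87, 70, 89]

at x=0,y=1 over L1,L2,L4,L5,L6:
L1 α=4/7: [864/7, 80/7, 764/7]
L2 α=1: [33, 253, 174]
L4 α=1/5: [162/5, 1066/5, 922/5]
L5 α=1/3: [123/5, 3197/15, 2029/15]
L6 α=1/4: [899/20, 2071/10, 2759/20]
= [45, 207, 138]

(0,0) stack=L1,L2,L4,L5,L6; from [0,0,0]:
after L1 α=5/7: [365/7, 495/7, 1075/7]
after L2 α=1/4: [1111/14, 2493/28, 4429/28]
after L4 α=1: [241, 23, 230]
after L5 α=3/4: [895/4, 188, 653/4]
after L6 α=3/5: [1201/10, 724/5, 163/2]
rounded: [120, 145, 82]

at x=2,y=1 over L1,L2,L4,L5,L6,L7:
L1 α=2/3: [382/3, 24, 232/3]
L2 α=1/2: [421/6, 24, 367/6]
L4 α=2/3: [1741/18, 104/3, 2419/18]
L5 α=1/5: [5354/45, 431/15, 6143/45]
L6 α=1/4: [3427/30, 1211/20, 3889/30]
L7 α=5/8: [6927/80, 7533/160, 11739/80]
= [87, 47, 147]

(2,0) stack=L1,L2,L4,L5,L6,L7; from [0,0,0]:
+L1 (α=3/4) → [291/2, 531/4, 153/4]
+L2 (α=0) → [291/2, 531/4, 153/4]
+L4 (α=4/5) → [2003/10, 1859/20, 485/4]
+L5 (α=0) → [2003/10, 1859/20, 485/4]
+L6 (α=2/3) → [2003/30, 3953/20, 799/4]
+L7 (α=1/2) → [6983/60, 6233/40, 1451/8]
= [116, 156, 181]


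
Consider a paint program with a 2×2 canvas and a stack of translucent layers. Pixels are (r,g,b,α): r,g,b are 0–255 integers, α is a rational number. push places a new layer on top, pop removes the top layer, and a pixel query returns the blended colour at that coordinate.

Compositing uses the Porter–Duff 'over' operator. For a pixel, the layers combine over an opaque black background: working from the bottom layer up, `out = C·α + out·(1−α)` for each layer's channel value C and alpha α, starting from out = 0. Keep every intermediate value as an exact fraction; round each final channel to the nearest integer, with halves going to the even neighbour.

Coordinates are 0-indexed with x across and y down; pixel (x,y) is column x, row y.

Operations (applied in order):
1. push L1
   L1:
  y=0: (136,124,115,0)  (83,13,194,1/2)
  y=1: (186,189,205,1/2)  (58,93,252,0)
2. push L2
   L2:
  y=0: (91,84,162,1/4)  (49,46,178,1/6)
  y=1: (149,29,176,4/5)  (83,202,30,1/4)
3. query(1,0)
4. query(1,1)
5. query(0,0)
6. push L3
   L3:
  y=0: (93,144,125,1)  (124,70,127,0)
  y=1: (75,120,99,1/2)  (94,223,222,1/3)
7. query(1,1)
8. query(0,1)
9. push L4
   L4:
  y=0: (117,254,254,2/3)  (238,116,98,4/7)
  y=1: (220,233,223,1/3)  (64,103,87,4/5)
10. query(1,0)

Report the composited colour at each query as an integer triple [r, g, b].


query (1,0) [L1,L2] — begin 0,0,0
+L1 (α=1/2) → [83/2, 13/2, 97]
+L2 (α=1/6) → [171/4, 157/12, 221/2]
= [43, 13, 110]

(1,1) stack=L1,L2; from [0,0,0]:
L1 α=0: [0, 0, 0]
L2 α=1/4: [83/4, 101/2, 15/2]
rounded: [21, 50, 8]

(0,0) stack=L1,L2; from [0,0,0]:
L1 α=0: [0, 0, 0]
L2 α=1/4: [91/4, 21, 81/2]
→ [23, 21, 40]

query (1,1) [L1,L2,L3] — begin 0,0,0
after L1 α=0: [0, 0, 0]
after L2 α=1/4: [83/4, 101/2, 15/2]
after L3 α=1/3: [271/6, 108, 79]
→ [45, 108, 79]

query (0,1) [L1,L2,L3] — begin 0,0,0
+L1 (α=1/2) → [93, 189/2, 205/2]
+L2 (α=4/5) → [689/5, 421/10, 1613/10]
+L3 (α=1/2) → [532/5, 1621/20, 2603/20]
→ [106, 81, 130]

(1,0) stack=L1,L2,L3,L4; from [0,0,0]:
after L1 α=1/2: [83/2, 13/2, 97]
after L2 α=1/6: [171/4, 157/12, 221/2]
after L3 α=0: [171/4, 157/12, 221/2]
after L4 α=4/7: [4321/28, 2013/28, 1447/14]
= [154, 72, 103]


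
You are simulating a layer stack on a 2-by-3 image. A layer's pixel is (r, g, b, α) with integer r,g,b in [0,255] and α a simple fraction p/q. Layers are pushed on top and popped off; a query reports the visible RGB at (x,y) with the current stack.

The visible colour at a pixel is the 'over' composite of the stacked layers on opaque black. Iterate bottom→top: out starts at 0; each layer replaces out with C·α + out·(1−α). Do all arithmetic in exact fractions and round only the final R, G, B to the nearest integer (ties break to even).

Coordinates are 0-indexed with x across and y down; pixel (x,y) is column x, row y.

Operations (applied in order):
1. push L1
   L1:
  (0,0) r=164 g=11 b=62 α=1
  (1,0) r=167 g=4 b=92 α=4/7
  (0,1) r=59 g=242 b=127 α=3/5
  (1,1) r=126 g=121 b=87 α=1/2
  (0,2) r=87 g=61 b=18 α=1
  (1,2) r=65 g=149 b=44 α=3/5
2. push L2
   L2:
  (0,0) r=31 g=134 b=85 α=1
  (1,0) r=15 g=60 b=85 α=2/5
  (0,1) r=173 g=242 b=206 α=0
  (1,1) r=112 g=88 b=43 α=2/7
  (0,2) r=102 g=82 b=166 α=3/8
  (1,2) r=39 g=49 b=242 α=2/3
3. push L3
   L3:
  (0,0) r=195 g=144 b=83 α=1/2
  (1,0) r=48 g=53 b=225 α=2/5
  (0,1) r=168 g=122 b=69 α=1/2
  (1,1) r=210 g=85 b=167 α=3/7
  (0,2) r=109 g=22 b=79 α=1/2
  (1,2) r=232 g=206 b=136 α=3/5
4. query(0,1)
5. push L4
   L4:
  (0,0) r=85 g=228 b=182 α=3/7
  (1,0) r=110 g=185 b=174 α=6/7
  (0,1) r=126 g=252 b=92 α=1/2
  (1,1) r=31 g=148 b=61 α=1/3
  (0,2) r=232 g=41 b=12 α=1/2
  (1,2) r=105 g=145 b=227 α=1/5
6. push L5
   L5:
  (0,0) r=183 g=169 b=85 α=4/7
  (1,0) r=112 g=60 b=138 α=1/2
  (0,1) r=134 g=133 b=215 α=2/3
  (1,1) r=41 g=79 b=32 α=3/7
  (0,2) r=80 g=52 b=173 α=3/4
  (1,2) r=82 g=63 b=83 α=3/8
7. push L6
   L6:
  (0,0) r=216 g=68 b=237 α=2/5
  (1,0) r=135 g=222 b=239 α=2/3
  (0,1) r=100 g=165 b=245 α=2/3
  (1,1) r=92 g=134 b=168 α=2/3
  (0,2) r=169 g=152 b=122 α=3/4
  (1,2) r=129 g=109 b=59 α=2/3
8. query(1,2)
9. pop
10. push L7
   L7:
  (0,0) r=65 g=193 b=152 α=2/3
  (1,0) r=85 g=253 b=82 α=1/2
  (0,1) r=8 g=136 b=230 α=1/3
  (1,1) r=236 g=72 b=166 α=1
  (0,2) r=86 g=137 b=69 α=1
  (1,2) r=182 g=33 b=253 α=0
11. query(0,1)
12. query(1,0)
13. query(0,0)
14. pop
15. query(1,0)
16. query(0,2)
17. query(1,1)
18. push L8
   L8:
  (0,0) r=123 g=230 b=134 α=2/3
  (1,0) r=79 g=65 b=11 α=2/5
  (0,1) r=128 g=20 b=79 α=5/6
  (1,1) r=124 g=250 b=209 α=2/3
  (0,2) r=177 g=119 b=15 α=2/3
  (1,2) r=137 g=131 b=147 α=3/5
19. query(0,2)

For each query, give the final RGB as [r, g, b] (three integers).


query (0,1) [L1,L2,L3] — begin 0,0,0
+L1 (α=3/5) → [177/5, 726/5, 381/5]
+L2 (α=0) → [177/5, 726/5, 381/5]
+L3 (α=1/2) → [1017/10, 668/5, 363/5]
rounded: [102, 134, 73]

(1,2) stack=L1,L2,L3,L4,L5,L6; from [0,0,0]:
+L1 (α=3/5) → [39, 447/5, 132/5]
+L2 (α=2/3) → [39, 937/15, 2552/15]
+L3 (α=3/5) → [774/5, 11144/75, 11224/75]
+L4 (α=1/5) → [3621/25, 55451/375, 61921/375]
+L5 (α=3/8) → [4851/40, 34813/300, 20149/150]
+L6 (α=2/3) → [5057/40, 100213/900, 37849/450]
→ [126, 111, 84]

(0,1) stack=L1,L2,L3,L4,L5,L7; from [0,0,0]:
L1 α=3/5: [177/5, 726/5, 381/5]
L2 α=0: [177/5, 726/5, 381/5]
L3 α=1/2: [1017/10, 668/5, 363/5]
L4 α=1/2: [2277/20, 964/5, 823/10]
L5 α=2/3: [7637/60, 2294/15, 5123/30]
L7 α=1/3: [7877/90, 6628/45, 8573/45]
rounded: [88, 147, 191]

at x=1,y=0 over L1,L2,L3,L4,L5,L7:
+L1 (α=4/7) → [668/7, 16/7, 368/7]
+L2 (α=2/5) → [2214/35, 888/35, 2294/35]
+L3 (α=2/5) → [10002/175, 6374/175, 22632/175]
+L4 (α=6/7) → [125502/1225, 200624/1225, 205332/1225]
+L5 (α=1/2) → [131351/1225, 137062/1225, 187191/1225]
+L7 (α=1/2) → [117738/1225, 446987/2450, 287641/2450]
= [96, 182, 117]

query (0,0) [L1,L2,L3,L4,L5,L7] — begin 0,0,0
+L1 (α=1) → [164, 11, 62]
+L2 (α=1) → [31, 134, 85]
+L3 (α=1/2) → [113, 139, 84]
+L4 (α=3/7) → [101, 1240/7, 126]
+L5 (α=4/7) → [1035/7, 8452/49, 718/7]
+L7 (α=2/3) → [1945/21, 9122/49, 2846/21]
rounded: [93, 186, 136]

query (1,0) [L1,L2,L3,L4,L5] — begin 0,0,0
L1 α=4/7: [668/7, 16/7, 368/7]
L2 α=2/5: [2214/35, 888/35, 2294/35]
L3 α=2/5: [10002/175, 6374/175, 22632/175]
L4 α=6/7: [125502/1225, 200624/1225, 205332/1225]
L5 α=1/2: [131351/1225, 137062/1225, 187191/1225]
rounded: [107, 112, 153]

query (0,2) [L1,L2,L3,L4,L5] — begin 0,0,0
after L1 α=1: [87, 61, 18]
after L2 α=3/8: [741/8, 551/8, 147/2]
after L3 α=1/2: [1613/16, 727/16, 305/4]
after L4 α=1/2: [5325/32, 1383/32, 353/8]
after L5 α=3/4: [13005/128, 6375/128, 4505/32]
→ [102, 50, 141]

(1,1) stack=L1,L2,L3,L4,L5; from [0,0,0]:
after L1 α=1/2: [63, 121/2, 87/2]
after L2 α=2/7: [77, 957/14, 607/14]
after L3 α=3/7: [134, 3699/49, 4721/49]
after L4 α=1/3: [299/3, 14650/147, 12431/147]
after L5 α=3/7: [1565/21, 93439/1029, 63836/1029]
→ [75, 91, 62]

(0,2) stack=L1,L2,L3,L4,L5,L8; from [0,0,0]:
+L1 (α=1) → [87, 61, 18]
+L2 (α=3/8) → [741/8, 551/8, 147/2]
+L3 (α=1/2) → [1613/16, 727/16, 305/4]
+L4 (α=1/2) → [5325/32, 1383/32, 353/8]
+L5 (α=3/4) → [13005/128, 6375/128, 4505/32]
+L8 (α=2/3) → [19439/128, 36839/384, 5465/96]
= [152, 96, 57]


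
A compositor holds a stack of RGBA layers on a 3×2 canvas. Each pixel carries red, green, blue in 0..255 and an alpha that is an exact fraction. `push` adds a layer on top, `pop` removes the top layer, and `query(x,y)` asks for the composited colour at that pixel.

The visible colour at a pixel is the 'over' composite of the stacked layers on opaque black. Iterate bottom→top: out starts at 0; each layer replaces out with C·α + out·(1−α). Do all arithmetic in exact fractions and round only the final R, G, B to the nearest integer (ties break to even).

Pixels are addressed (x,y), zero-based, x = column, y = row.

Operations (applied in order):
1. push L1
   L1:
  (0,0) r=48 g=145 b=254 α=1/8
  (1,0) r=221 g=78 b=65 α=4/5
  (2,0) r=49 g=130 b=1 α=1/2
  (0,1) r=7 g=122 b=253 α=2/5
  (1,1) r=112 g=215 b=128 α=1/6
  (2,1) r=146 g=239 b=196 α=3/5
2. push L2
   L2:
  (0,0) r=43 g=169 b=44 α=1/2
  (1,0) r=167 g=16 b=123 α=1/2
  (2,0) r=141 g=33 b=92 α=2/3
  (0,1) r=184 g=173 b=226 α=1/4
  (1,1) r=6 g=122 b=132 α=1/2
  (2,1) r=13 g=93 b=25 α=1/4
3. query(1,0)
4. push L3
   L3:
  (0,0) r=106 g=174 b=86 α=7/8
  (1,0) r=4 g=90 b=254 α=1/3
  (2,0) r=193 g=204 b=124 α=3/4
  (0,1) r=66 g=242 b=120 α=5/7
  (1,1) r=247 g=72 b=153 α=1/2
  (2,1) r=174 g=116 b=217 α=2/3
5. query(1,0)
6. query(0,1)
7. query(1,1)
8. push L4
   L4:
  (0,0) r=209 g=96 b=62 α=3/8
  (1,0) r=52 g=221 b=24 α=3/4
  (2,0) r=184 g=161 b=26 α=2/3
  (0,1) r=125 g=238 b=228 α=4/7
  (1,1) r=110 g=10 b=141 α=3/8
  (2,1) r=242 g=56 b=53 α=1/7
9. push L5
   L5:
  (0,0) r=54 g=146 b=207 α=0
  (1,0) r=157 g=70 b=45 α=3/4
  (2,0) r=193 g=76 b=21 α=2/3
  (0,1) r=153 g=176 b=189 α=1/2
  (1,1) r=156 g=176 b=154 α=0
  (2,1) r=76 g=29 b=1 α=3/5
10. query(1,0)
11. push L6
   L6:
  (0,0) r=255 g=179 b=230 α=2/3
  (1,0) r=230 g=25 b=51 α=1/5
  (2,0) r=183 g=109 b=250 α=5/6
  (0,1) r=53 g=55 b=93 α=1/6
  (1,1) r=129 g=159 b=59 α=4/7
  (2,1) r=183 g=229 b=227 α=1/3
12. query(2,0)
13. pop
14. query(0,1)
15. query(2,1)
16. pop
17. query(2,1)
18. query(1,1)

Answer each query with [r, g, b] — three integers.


query (1,0) [L1,L2] — begin 0,0,0
after L1 α=4/5: [884/5, 312/5, 52]
after L2 α=1/2: [1719/10, 196/5, 175/2]
rounded: [172, 39, 88]

at x=1,y=0 over L1,L2,L3:
+L1 (α=4/5) → [884/5, 312/5, 52]
+L2 (α=1/2) → [1719/10, 196/5, 175/2]
+L3 (α=1/3) → [1739/15, 842/15, 143]
rounded: [116, 56, 143]

(0,1) stack=L1,L2,L3; from [0,0,0]:
L1 α=2/5: [14/5, 244/5, 506/5]
L2 α=1/4: [481/10, 1597/20, 662/5]
L3 α=5/7: [2131/35, 13697/70, 4324/35]
→ [61, 196, 124]

query (1,1) [L1,L2,L3] — begin 0,0,0
+L1 (α=1/6) → [56/3, 215/6, 64/3]
+L2 (α=1/2) → [37/3, 947/12, 230/3]
+L3 (α=1/2) → [389/3, 1811/24, 689/6]
rounded: [130, 75, 115]

at x=1,y=0 over L1,L2,L3,L4,L5:
L1 α=4/5: [884/5, 312/5, 52]
L2 α=1/2: [1719/10, 196/5, 175/2]
L3 α=1/3: [1739/15, 842/15, 143]
L4 α=3/4: [4079/60, 10787/60, 215/4]
L5 α=3/4: [32339/240, 23387/240, 755/16]
= [135, 97, 47]

(2,0) stack=L1,L2,L3,L4,L5,L6; from [0,0,0]:
after L1 α=1/2: [49/2, 65, 1/2]
after L2 α=2/3: [613/6, 131/3, 123/2]
after L3 α=3/4: [4087/24, 1967/12, 867/8]
after L4 α=2/3: [12919/72, 5831/36, 1283/24]
after L5 α=2/3: [40711/216, 11303/108, 2291/72]
after L6 α=5/6: [238351/1296, 70163/648, 92291/432]
= [184, 108, 214]

at x=0,y=1 over L1,L2,L3,L4,L5:
after L1 α=2/5: [14/5, 244/5, 506/5]
after L2 α=1/4: [481/10, 1597/20, 662/5]
after L3 α=5/7: [2131/35, 13697/70, 4324/35]
after L4 α=4/7: [23893/245, 107731/490, 44892/245]
after L5 α=1/2: [30689/245, 193971/980, 91197/490]
= [125, 198, 186]

query (2,1) [L1,L2,L3,L4,L5] — begin 0,0,0
after L1 α=3/5: [438/5, 717/5, 588/5]
after L2 α=1/4: [1379/20, 654/5, 1889/20]
after L3 α=2/3: [8339/60, 1814/15, 3523/20]
after L4 α=1/7: [1537/10, 3908/35, 11099/70]
after L5 α=3/5: [2677/25, 10861/175, 11204/175]
= [107, 62, 64]

at x=2,y=1 over L1,L2,L3,L4:
L1 α=3/5: [438/5, 717/5, 588/5]
L2 α=1/4: [1379/20, 654/5, 1889/20]
L3 α=2/3: [8339/60, 1814/15, 3523/20]
L4 α=1/7: [1537/10, 3908/35, 11099/70]
rounded: [154, 112, 159]

query (1,1) [L1,L2,L3,L4] — begin 0,0,0
after L1 α=1/6: [56/3, 215/6, 64/3]
after L2 α=1/2: [37/3, 947/12, 230/3]
after L3 α=1/2: [389/3, 1811/24, 689/6]
after L4 α=3/8: [2935/24, 9775/192, 5983/48]
→ [122, 51, 125]


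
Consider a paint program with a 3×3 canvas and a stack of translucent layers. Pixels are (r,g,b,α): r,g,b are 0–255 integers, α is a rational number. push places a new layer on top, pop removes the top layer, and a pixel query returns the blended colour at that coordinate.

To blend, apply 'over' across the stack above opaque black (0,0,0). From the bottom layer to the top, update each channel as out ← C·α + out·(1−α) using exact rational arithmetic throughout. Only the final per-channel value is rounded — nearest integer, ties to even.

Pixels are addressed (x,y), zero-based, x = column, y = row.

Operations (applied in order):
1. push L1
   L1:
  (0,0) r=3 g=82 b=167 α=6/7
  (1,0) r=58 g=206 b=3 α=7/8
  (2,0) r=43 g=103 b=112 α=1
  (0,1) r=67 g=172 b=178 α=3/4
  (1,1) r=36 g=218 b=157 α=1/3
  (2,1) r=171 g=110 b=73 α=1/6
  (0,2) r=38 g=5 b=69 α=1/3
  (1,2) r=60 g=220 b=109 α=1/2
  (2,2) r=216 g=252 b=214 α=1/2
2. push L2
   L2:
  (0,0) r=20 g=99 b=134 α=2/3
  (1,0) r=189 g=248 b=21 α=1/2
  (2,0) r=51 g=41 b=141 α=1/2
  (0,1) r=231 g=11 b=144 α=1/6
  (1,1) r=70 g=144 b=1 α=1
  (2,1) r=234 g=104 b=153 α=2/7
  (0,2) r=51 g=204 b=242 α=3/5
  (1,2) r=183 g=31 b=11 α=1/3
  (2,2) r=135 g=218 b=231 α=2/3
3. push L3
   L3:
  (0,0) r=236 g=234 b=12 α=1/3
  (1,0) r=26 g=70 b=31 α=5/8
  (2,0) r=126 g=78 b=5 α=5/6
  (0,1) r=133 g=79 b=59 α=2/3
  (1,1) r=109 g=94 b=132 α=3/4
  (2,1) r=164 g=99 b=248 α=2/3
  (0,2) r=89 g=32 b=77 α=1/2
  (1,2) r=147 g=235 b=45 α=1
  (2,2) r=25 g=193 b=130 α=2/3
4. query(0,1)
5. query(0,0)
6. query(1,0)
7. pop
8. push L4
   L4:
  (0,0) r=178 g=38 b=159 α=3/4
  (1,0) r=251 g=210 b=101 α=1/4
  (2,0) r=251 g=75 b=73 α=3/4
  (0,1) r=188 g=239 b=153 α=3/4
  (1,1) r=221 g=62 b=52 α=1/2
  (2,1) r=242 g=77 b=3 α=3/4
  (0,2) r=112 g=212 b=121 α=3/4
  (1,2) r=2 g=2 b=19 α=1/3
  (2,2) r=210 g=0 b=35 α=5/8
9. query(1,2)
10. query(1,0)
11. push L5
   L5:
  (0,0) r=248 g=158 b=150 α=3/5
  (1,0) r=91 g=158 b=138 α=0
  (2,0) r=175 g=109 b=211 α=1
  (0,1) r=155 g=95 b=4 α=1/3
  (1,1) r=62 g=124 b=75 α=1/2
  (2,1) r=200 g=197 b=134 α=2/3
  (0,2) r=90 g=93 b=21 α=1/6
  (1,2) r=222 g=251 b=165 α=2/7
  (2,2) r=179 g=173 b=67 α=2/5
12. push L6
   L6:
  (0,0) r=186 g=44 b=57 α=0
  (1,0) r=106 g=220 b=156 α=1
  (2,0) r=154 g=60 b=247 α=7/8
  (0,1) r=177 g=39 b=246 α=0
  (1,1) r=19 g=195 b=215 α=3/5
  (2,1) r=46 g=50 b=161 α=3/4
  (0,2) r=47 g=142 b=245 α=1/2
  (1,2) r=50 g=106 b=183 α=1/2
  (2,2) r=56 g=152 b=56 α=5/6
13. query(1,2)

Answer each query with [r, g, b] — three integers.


(0,1) stack=L1,L2,L3; from [0,0,0]:
L1 α=3/4: [201/4, 129, 267/2]
L2 α=1/6: [643/8, 328/3, 541/4]
L3 α=2/3: [2771/24, 802/9, 1013/12]
→ [115, 89, 84]

query (0,0) [L1,L2,L3] — begin 0,0,0
after L1 α=6/7: [18/7, 492/7, 1002/7]
after L2 α=2/3: [298/21, 626/7, 2878/21]
after L3 α=1/3: [5552/63, 2890/21, 6008/63]
→ [88, 138, 95]

query (1,0) [L1,L2,L3] — begin 0,0,0
L1 α=7/8: [203/4, 721/4, 21/8]
L2 α=1/2: [959/8, 1713/8, 189/16]
L3 α=5/8: [3917/64, 7939/64, 3047/128]
= [61, 124, 24]

at x=1,y=2 over L1,L2,L4:
after L1 α=1/2: [30, 110, 109/2]
after L2 α=1/3: [81, 251/3, 40]
after L4 α=1/3: [164/3, 508/9, 33]
→ [55, 56, 33]

(1,0) stack=L1,L2,L4; from [0,0,0]:
after L1 α=7/8: [203/4, 721/4, 21/8]
after L2 α=1/2: [959/8, 1713/8, 189/16]
after L4 α=1/4: [4885/32, 6819/32, 2183/64]
= [153, 213, 34]

query (1,2) [L1,L2,L4,L5,L6] — begin 0,0,0
L1 α=1/2: [30, 110, 109/2]
L2 α=1/3: [81, 251/3, 40]
L4 α=1/3: [164/3, 508/9, 33]
L5 α=2/7: [2152/21, 7058/63, 495/7]
L6 α=1/2: [1601/21, 6868/63, 888/7]
→ [76, 109, 127]


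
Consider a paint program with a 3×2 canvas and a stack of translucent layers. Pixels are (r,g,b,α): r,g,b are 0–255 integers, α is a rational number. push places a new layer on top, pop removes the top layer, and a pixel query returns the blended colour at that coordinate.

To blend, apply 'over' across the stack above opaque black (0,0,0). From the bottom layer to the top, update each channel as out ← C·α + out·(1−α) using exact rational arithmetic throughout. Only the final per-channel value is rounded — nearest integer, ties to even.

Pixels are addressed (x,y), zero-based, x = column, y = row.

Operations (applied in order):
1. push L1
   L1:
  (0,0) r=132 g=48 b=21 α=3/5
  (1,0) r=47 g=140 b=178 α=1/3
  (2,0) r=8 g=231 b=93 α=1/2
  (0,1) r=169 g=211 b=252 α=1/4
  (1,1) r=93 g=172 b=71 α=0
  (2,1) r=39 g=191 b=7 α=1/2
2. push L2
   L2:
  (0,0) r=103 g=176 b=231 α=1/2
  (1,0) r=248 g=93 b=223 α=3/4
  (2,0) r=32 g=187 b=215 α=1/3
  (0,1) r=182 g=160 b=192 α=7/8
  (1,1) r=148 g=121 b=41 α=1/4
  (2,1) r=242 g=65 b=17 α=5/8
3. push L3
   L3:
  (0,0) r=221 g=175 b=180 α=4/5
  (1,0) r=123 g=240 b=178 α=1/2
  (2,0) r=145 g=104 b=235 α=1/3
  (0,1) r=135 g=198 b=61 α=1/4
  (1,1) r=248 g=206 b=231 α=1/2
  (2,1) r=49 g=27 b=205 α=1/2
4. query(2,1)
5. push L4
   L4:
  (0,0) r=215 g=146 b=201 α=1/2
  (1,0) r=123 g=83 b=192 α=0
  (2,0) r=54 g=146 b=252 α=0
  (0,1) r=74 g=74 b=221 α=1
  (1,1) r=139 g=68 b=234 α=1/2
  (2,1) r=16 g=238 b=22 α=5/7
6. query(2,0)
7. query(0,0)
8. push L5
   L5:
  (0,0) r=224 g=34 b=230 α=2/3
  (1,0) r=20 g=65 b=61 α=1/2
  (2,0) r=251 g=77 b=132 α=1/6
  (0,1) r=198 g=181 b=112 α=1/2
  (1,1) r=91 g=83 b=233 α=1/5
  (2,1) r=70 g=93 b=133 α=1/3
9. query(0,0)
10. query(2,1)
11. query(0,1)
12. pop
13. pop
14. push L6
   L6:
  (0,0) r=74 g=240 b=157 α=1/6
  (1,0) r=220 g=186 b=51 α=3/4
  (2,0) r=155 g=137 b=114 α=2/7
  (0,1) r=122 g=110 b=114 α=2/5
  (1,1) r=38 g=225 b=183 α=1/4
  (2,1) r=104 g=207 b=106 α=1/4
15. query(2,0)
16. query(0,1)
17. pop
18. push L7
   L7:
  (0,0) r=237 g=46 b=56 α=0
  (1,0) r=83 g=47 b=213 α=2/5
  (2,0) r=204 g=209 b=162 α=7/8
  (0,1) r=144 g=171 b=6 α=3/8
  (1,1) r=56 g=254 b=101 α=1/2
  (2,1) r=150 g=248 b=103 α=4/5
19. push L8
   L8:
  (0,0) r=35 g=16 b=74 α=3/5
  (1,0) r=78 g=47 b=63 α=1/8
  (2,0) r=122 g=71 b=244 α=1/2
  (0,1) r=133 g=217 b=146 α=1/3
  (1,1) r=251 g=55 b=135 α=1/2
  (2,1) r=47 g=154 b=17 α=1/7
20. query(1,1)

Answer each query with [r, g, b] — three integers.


at x=2,y=1 over L1,L2,L3:
L1 α=1/2: [39/2, 191/2, 7/2]
L2 α=5/8: [2537/16, 1223/16, 191/16]
L3 α=1/2: [3321/32, 1655/32, 3471/32]
= [104, 52, 108]

(2,0) stack=L1,L2,L3,L4; from [0,0,0]:
L1 α=1/2: [4, 231/2, 93/2]
L2 α=1/3: [40/3, 418/3, 308/3]
L3 α=1/3: [515/9, 1148/9, 1321/9]
L4 α=0: [515/9, 1148/9, 1321/9]
rounded: [57, 128, 147]

query (0,0) [L1,L2,L3,L4] — begin 0,0,0
+L1 (α=3/5) → [396/5, 144/5, 63/5]
+L2 (α=1/2) → [911/10, 512/5, 609/5]
+L3 (α=4/5) → [9751/50, 4012/25, 4209/25]
+L4 (α=1/2) → [20501/100, 3831/25, 4617/25]
→ [205, 153, 185]

at x=0,y=0 over L1,L2,L3,L4,L5:
after L1 α=3/5: [396/5, 144/5, 63/5]
after L2 α=1/2: [911/10, 512/5, 609/5]
after L3 α=4/5: [9751/50, 4012/25, 4209/25]
after L4 α=1/2: [20501/100, 3831/25, 4617/25]
after L5 α=2/3: [21767/100, 5531/75, 16117/75]
= [218, 74, 215]

(2,1) stack=L1,L2,L3,L4,L5; from [0,0,0]:
+L1 (α=1/2) → [39/2, 191/2, 7/2]
+L2 (α=5/8) → [2537/16, 1223/16, 191/16]
+L3 (α=1/2) → [3321/32, 1655/32, 3471/32]
+L4 (α=5/7) → [4601/112, 20695/112, 5231/112]
+L5 (α=1/3) → [8521/168, 25903/168, 12679/168]
rounded: [51, 154, 75]

(0,1) stack=L1,L2,L3,L4,L5; from [0,0,0]:
after L1 α=1/4: [169/4, 211/4, 63]
after L2 α=7/8: [5265/32, 4691/32, 1407/8]
after L3 α=1/4: [20115/128, 20409/128, 4709/32]
after L4 α=1: [74, 74, 221]
after L5 α=1/2: [136, 255/2, 333/2]
→ [136, 128, 166]

(2,0) stack=L1,L2,L3,L6; from [0,0,0]:
after L1 α=1/2: [4, 231/2, 93/2]
after L2 α=1/3: [40/3, 418/3, 308/3]
after L3 α=1/3: [515/9, 1148/9, 1321/9]
after L6 α=2/7: [5365/63, 8206/63, 8657/63]
= [85, 130, 137]

at x=0,y=1 over L1,L2,L3,L6:
after L1 α=1/4: [169/4, 211/4, 63]
after L2 α=7/8: [5265/32, 4691/32, 1407/8]
after L3 α=1/4: [20115/128, 20409/128, 4709/32]
after L6 α=2/5: [91577/640, 89387/640, 21423/160]
rounded: [143, 140, 134]

query (1,1) [L1,L2,L3,L7,L8] — begin 0,0,0
+L1 (α=0) → [0, 0, 0]
+L2 (α=1/4) → [37, 121/4, 41/4]
+L3 (α=1/2) → [285/2, 945/8, 965/8]
+L7 (α=1/2) → [397/4, 2977/16, 1773/16]
+L8 (α=1/2) → [1401/8, 3857/32, 3933/32]
rounded: [175, 121, 123]


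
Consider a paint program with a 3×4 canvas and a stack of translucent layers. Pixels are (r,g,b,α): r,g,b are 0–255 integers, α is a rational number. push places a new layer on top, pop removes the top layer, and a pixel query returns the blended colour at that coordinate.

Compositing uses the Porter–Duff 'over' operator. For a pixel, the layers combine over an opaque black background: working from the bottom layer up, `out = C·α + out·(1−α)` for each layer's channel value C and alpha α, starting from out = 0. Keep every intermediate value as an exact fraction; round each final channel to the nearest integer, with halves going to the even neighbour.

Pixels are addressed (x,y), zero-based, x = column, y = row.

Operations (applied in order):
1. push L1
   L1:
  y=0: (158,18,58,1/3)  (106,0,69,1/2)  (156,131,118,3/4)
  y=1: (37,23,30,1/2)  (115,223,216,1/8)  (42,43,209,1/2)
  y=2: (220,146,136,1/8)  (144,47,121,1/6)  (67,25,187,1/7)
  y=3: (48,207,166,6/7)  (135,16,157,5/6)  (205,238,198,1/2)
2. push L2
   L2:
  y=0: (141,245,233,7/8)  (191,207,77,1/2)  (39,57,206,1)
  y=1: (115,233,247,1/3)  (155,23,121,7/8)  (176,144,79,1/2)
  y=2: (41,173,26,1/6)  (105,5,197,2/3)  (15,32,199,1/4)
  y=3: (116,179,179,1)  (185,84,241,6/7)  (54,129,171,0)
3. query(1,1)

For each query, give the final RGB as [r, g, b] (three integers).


query (1,1) [L1,L2] — begin 0,0,0
after L1 α=1/8: [115/8, 223/8, 27]
after L2 α=7/8: [8795/64, 1511/64, 437/4]
= [137, 24, 109]


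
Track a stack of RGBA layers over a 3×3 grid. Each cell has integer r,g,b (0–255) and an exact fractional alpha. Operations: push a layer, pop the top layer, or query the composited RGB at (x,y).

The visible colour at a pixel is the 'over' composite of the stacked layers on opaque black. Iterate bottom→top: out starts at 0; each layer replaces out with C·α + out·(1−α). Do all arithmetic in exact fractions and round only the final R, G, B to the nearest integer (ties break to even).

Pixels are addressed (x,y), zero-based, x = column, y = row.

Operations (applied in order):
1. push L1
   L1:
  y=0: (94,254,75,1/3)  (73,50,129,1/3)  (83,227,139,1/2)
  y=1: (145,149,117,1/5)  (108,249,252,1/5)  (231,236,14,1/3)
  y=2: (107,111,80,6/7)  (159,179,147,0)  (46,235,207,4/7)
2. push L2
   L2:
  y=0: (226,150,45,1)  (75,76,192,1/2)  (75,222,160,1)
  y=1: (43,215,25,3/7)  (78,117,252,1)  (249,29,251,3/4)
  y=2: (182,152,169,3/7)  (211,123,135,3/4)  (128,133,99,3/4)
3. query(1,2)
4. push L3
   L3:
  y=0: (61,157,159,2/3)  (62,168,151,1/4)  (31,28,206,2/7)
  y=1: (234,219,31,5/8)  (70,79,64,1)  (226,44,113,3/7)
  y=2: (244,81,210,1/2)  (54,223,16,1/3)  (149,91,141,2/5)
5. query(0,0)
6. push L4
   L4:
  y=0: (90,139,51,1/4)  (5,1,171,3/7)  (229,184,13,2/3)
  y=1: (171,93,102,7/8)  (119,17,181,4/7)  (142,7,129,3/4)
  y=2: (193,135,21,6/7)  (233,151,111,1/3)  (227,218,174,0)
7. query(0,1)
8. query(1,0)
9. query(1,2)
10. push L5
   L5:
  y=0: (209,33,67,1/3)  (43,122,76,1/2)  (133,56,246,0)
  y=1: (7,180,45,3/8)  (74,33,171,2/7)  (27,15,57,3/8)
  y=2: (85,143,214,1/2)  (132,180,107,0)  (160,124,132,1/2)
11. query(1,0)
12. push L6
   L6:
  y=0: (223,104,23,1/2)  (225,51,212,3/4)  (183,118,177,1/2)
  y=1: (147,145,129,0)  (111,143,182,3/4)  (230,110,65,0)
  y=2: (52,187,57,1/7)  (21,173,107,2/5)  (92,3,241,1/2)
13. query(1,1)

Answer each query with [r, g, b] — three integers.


at x=1,y=2 over L1,L2:
L1 α=0: [0, 0, 0]
L2 α=3/4: [633/4, 369/4, 405/4]
= [158, 92, 101]

at x=0,y=0 over L1,L2,L3:
after L1 α=1/3: [94/3, 254/3, 25]
after L2 α=1: [226, 150, 45]
after L3 α=2/3: [116, 464/3, 121]
= [116, 155, 121]

(0,1) stack=L1,L2,L3,L4; from [0,0,0]:
+L1 (α=1/5) → [29, 149/5, 117/5]
+L2 (α=3/7) → [35, 3821/35, 843/35]
+L3 (α=5/8) → [1275/8, 12447/70, 3977/140]
+L4 (α=7/8) → [10851/64, 58017/560, 103937/1120]
= [170, 104, 93]

(1,0) stack=L1,L2,L3,L4; from [0,0,0]:
L1 α=1/3: [73/3, 50/3, 43]
L2 α=1/2: [149/3, 139/3, 235/2]
L3 α=1/4: [211/4, 307/4, 1007/8]
L4 α=3/7: [226/7, 310/7, 2033/14]
= [32, 44, 145]

query (1,2) [L1,L2,L3,L4] — begin 0,0,0
after L1 α=0: [0, 0, 0]
after L2 α=3/4: [633/4, 369/4, 405/4]
after L3 α=1/3: [247/2, 815/6, 437/6]
after L4 α=1/3: [160, 1268/9, 770/9]
rounded: [160, 141, 86]

query (1,0) [L1,L2,L3,L4,L5] — begin 0,0,0
after L1 α=1/3: [73/3, 50/3, 43]
after L2 α=1/2: [149/3, 139/3, 235/2]
after L3 α=1/4: [211/4, 307/4, 1007/8]
after L4 α=3/7: [226/7, 310/7, 2033/14]
after L5 α=1/2: [527/14, 582/7, 3097/28]
→ [38, 83, 111]

(1,1) stack=L1,L2,L3,L4,L5,L6; from [0,0,0]:
+L1 (α=1/5) → [108/5, 249/5, 252/5]
+L2 (α=1) → [78, 117, 252]
+L3 (α=1) → [70, 79, 64]
+L4 (α=4/7) → [98, 305/7, 916/7]
+L5 (α=2/7) → [638/7, 1987/49, 6974/49]
+L6 (α=3/4) → [2969/28, 5752/49, 8432/49]
→ [106, 117, 172]


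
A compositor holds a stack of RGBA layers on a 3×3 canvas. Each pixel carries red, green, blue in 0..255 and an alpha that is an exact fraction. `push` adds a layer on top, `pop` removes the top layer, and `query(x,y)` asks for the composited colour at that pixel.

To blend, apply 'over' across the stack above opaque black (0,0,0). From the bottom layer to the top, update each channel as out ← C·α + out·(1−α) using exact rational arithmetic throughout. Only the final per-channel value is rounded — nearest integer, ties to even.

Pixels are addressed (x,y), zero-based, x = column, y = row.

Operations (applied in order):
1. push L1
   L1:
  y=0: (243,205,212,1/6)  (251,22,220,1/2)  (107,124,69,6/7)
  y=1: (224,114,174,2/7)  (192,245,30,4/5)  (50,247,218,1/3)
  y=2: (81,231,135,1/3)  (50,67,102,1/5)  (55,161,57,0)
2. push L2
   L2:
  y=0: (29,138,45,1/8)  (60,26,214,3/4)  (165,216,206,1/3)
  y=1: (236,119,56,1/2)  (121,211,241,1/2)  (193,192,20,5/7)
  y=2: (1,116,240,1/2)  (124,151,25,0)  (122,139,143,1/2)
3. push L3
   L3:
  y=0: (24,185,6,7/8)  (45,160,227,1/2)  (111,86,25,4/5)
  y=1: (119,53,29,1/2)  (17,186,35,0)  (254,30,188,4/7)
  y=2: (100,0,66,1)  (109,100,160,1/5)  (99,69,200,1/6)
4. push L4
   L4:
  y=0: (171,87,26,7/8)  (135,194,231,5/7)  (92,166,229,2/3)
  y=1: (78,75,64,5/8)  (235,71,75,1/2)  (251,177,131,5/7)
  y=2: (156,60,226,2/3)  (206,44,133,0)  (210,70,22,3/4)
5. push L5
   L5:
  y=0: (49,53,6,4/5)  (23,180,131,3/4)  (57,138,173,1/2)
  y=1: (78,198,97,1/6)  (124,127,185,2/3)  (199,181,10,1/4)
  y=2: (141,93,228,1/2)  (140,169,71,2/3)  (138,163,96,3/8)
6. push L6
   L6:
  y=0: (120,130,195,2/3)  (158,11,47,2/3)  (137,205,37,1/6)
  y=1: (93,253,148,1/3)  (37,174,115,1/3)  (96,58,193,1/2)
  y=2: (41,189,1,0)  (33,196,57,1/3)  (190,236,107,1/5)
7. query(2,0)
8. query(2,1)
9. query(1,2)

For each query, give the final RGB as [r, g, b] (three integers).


query (2,0) [L1,L2,L3,L4,L5,L6] — begin 0,0,0
+L1 (α=6/7) → [642/7, 744/7, 414/7]
+L2 (α=1/3) → [813/7, 1000/7, 2270/21]
+L3 (α=4/5) → [3921/35, 3408/35, 874/21]
+L4 (α=2/3) → [10361/105, 15028/105, 10492/63]
+L5 (α=1/2) → [8173/105, 14759/105, 21391/126]
+L6 (α=1/6) → [5525/63, 9532/63, 111617/756]
→ [88, 151, 148]

(2,1) stack=L1,L2,L3,L4,L5,L6; from [0,0,0]:
L1 α=1/3: [50/3, 247/3, 218/3]
L2 α=5/7: [2995/21, 482/3, 736/21]
L3 α=4/7: [10107/49, 86, 6000/49]
L4 α=5/7: [81709/343, 151, 44095/343]
L5 α=1/4: [78346/343, 317/2, 135715/1372]
L6 α=1/2: [55637/343, 433/4, 400511/2744]
rounded: [162, 108, 146]

at x=1,y=2 over L1,L2,L3,L4,L5,L6:
after L1 α=1/5: [10, 67/5, 102/5]
after L2 α=0: [10, 67/5, 102/5]
after L3 α=1/5: [149/5, 768/25, 1208/25]
after L4 α=0: [149/5, 768/25, 1208/25]
after L5 α=2/3: [1549/15, 9218/75, 1586/25]
after L6 α=1/3: [3593/45, 33136/225, 4597/75]
= [80, 147, 61]


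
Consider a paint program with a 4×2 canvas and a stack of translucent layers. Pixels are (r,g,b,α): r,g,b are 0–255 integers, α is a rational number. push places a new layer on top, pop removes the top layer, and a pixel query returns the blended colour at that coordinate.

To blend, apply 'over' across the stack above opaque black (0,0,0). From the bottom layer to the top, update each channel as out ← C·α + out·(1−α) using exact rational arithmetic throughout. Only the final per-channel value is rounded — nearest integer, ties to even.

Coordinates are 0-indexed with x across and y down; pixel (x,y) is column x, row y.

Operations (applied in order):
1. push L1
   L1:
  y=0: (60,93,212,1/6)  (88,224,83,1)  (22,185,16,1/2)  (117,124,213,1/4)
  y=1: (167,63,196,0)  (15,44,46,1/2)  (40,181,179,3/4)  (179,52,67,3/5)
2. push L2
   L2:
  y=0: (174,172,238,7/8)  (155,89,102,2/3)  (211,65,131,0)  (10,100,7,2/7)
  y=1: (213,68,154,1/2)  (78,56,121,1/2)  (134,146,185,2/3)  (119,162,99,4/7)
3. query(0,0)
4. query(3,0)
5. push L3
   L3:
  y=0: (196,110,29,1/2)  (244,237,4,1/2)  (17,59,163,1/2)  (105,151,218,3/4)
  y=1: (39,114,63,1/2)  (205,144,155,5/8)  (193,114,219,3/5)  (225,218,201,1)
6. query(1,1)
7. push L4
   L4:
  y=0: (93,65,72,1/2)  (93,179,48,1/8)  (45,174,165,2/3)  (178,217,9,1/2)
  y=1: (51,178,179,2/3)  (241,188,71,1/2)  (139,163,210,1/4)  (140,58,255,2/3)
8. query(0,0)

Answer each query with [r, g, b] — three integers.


(0,0) stack=L1,L2; from [0,0,0]:
after L1 α=1/6: [10, 31/2, 106/3]
after L2 α=7/8: [307/2, 2439/16, 638/3]
= [154, 152, 213]

at x=3,y=0 over L1,L2:
L1 α=1/4: [117/4, 31, 213/4]
L2 α=2/7: [95/4, 355/7, 1121/28]
rounded: [24, 51, 40]

query (1,1) [L1,L2,L3] — begin 0,0,0
after L1 α=1/2: [15/2, 22, 23]
after L2 α=1/2: [171/4, 39, 72]
after L3 α=5/8: [4613/32, 837/8, 991/8]
= [144, 105, 124]

query (0,0) [L1,L2,L3,L4] — begin 0,0,0
after L1 α=1/6: [10, 31/2, 106/3]
after L2 α=7/8: [307/2, 2439/16, 638/3]
after L3 α=1/2: [699/4, 4199/32, 725/6]
after L4 α=1/2: [1071/8, 6279/64, 1157/12]
→ [134, 98, 96]


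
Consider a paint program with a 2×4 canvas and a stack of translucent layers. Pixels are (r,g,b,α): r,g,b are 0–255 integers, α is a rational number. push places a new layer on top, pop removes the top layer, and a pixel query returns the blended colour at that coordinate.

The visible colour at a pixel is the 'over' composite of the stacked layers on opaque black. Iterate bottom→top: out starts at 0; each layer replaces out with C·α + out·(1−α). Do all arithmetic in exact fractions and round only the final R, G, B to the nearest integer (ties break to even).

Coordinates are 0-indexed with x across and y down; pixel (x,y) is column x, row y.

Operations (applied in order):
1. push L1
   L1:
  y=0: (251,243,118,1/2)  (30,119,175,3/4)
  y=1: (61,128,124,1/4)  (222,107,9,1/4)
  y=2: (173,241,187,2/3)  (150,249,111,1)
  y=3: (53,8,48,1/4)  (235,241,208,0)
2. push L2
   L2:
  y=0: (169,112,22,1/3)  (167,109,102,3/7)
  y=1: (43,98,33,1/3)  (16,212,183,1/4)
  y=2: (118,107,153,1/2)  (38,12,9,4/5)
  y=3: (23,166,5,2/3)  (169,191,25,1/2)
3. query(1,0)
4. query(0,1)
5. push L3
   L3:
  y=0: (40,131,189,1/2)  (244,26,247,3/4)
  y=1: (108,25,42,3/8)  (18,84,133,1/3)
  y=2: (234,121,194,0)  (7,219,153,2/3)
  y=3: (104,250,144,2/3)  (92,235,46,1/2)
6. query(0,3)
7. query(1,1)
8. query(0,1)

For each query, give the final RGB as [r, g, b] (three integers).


query (1,0) [L1,L2] — begin 0,0,0
after L1 α=3/4: [45/2, 357/4, 525/4]
after L2 α=3/7: [591/7, 684/7, 831/7]
rounded: [84, 98, 119]

at x=0,y=1 over L1,L2:
+L1 (α=1/4) → [61/4, 32, 31]
+L2 (α=1/3) → [49/2, 54, 95/3]
→ [24, 54, 32]

(0,3) stack=L1,L2,L3; from [0,0,0]:
after L1 α=1/4: [53/4, 2, 12]
after L2 α=2/3: [79/4, 334/3, 22/3]
after L3 α=2/3: [911/12, 1834/9, 886/9]
→ [76, 204, 98]

at x=1,y=1 over L1,L2,L3:
+L1 (α=1/4) → [111/2, 107/4, 9/4]
+L2 (α=1/4) → [365/8, 1169/16, 759/16]
+L3 (α=1/3) → [437/12, 1841/24, 1823/24]
→ [36, 77, 76]

(0,1) stack=L1,L2,L3; from [0,0,0]:
+L1 (α=1/4) → [61/4, 32, 31]
+L2 (α=1/3) → [49/2, 54, 95/3]
+L3 (α=3/8) → [893/16, 345/8, 853/24]
→ [56, 43, 36]


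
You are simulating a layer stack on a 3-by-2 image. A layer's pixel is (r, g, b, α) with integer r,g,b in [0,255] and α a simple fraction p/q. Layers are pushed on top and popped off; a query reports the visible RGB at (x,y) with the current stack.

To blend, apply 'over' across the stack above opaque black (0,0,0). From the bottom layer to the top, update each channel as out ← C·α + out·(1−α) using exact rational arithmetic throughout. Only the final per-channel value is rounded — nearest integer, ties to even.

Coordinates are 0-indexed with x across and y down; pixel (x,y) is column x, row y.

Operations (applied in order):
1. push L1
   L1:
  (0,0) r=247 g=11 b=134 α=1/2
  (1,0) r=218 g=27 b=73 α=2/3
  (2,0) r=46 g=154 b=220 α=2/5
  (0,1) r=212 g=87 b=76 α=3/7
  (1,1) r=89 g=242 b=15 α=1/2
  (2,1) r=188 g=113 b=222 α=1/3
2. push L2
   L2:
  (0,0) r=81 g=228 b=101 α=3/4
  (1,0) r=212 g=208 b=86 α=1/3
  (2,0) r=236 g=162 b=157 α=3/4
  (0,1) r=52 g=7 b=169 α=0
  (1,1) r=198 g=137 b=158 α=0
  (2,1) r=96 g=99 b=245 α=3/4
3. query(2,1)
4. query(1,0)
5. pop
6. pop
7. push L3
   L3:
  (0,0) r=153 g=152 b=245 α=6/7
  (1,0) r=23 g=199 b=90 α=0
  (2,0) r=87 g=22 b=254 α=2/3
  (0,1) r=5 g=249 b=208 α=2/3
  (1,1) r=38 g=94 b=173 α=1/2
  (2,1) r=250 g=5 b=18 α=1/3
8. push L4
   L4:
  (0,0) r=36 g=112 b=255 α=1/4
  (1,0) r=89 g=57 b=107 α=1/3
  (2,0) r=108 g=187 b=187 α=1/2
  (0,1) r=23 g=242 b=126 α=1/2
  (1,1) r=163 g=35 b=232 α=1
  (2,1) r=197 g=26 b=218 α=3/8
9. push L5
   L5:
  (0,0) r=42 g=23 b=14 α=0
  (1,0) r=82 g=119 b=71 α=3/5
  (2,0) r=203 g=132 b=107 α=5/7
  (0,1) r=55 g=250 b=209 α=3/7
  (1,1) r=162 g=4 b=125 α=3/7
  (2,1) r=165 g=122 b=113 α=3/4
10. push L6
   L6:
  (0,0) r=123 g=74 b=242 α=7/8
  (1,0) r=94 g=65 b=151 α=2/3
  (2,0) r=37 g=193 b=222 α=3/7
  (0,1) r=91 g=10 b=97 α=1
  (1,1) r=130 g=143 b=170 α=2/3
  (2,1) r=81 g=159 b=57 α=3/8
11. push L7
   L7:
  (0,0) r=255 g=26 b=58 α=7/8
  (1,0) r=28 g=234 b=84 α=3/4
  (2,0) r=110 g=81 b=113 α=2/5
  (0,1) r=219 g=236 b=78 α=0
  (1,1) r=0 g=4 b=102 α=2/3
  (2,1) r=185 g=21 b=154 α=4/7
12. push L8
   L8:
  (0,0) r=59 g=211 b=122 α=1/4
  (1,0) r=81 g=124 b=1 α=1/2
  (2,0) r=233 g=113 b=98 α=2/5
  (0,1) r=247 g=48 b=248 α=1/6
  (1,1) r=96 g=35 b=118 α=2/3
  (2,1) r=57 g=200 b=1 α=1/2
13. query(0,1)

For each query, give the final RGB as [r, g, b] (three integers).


at x=2,y=1 over L1,L2:
L1 α=1/3: [188/3, 113/3, 74]
L2 α=3/4: [263/3, 251/3, 809/4]
rounded: [88, 84, 202]

at x=1,y=0 over L1,L2:
+L1 (α=2/3) → [436/3, 18, 146/3]
+L2 (α=1/3) → [1508/9, 244/3, 550/9]
→ [168, 81, 61]

(0,1) stack=L3,L4,L5,L6,L7,L8; from [0,0,0]:
L3 α=2/3: [10/3, 166, 416/3]
L4 α=1/2: [79/6, 204, 397/3]
L5 α=3/7: [653/21, 1566/7, 3469/21]
L6 α=1: [91, 10, 97]
L7 α=0: [91, 10, 97]
L8 α=1/6: [117, 49/3, 733/6]
= [117, 16, 122]


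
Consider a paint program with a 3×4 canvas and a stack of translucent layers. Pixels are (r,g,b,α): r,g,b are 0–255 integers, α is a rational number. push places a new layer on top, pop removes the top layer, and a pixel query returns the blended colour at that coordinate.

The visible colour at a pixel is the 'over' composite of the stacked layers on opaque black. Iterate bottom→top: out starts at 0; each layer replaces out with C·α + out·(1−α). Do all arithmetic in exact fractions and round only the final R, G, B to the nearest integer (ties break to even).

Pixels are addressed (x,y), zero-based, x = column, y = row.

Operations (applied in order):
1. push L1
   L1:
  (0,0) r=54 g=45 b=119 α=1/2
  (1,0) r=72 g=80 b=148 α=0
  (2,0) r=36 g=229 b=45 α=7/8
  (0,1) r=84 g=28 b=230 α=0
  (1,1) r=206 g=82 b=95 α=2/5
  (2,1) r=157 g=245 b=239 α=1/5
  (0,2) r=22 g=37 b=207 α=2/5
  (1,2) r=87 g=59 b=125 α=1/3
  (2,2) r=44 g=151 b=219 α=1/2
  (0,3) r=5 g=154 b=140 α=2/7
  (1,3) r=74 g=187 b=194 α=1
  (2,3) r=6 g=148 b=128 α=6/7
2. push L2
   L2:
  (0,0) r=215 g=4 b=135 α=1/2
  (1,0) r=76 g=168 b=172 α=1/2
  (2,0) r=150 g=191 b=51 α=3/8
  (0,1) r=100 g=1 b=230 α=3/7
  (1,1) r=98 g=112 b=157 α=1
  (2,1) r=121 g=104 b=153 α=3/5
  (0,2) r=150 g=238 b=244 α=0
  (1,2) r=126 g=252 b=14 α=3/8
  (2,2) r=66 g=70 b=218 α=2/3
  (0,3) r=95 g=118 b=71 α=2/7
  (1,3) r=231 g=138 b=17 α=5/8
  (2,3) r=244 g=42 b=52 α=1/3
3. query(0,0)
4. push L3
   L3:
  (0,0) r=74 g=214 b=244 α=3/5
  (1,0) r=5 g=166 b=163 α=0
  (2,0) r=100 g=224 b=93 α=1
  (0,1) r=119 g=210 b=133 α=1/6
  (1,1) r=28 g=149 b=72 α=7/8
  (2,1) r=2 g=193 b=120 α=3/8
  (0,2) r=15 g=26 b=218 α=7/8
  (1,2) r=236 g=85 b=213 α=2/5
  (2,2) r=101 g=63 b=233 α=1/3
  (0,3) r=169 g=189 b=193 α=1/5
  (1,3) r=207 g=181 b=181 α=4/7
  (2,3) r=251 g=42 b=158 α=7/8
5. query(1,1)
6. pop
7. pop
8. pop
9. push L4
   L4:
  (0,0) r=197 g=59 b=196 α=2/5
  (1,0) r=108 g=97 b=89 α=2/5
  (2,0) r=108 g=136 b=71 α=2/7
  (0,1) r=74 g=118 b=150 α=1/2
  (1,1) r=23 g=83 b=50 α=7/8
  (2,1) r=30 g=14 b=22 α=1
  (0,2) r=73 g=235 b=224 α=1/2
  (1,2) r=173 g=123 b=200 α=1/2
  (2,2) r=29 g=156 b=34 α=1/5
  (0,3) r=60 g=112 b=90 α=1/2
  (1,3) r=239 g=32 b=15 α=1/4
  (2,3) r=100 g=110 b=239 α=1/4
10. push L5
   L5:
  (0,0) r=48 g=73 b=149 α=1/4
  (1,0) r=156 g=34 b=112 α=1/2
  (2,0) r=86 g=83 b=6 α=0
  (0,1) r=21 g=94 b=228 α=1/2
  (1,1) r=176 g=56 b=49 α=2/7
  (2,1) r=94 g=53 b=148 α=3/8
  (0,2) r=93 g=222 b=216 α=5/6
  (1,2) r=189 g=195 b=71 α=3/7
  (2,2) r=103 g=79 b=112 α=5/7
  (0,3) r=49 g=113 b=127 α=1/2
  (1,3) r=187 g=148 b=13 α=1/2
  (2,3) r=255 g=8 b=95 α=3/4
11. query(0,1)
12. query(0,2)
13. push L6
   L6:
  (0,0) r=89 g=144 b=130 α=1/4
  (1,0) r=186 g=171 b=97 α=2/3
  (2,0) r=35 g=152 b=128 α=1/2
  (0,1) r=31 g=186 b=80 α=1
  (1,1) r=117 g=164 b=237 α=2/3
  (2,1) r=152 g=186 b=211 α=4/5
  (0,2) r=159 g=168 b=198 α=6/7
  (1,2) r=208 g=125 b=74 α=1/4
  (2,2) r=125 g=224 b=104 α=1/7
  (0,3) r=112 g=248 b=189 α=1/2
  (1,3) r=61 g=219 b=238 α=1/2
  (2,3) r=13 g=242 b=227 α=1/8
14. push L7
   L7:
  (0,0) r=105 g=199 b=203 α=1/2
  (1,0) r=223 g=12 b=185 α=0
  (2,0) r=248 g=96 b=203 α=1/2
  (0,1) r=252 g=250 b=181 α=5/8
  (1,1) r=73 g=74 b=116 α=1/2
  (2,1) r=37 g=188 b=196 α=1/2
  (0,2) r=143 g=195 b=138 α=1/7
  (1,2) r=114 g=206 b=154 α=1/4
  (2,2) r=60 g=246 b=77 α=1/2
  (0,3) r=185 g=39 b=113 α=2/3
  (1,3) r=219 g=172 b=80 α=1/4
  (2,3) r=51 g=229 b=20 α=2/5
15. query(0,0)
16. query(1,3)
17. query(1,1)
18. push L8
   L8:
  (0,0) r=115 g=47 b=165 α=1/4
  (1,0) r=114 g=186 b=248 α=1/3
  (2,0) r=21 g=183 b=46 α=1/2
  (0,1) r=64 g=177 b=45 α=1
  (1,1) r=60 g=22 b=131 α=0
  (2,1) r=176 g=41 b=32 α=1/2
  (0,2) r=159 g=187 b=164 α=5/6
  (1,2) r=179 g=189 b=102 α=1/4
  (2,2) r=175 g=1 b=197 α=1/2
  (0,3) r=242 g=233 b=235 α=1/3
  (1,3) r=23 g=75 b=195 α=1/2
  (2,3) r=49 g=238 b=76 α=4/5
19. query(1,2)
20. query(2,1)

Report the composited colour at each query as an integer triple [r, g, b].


(0,0) stack=L1,L2; from [0,0,0]:
after L1 α=1/2: [27, 45/2, 119/2]
after L2 α=1/2: [121, 53/4, 389/4]
rounded: [121, 13, 97]

query (1,1) [L1,L2,L3] — begin 0,0,0
L1 α=2/5: [412/5, 164/5, 38]
L2 α=1: [98, 112, 157]
L3 α=7/8: [147/4, 1155/8, 661/8]
rounded: [37, 144, 83]

query (0,1) [L4,L5] — begin 0,0,0
L4 α=1/2: [37, 59, 75]
L5 α=1/2: [29, 153/2, 303/2]
= [29, 76, 152]

(0,2) stack=L4,L5; from [0,0,0]:
L4 α=1/2: [73/2, 235/2, 112]
L5 α=5/6: [1003/12, 2455/12, 596/3]
rounded: [84, 205, 199]

at x=0,y=0 over L4,L5,L6,L7:
+L4 (α=2/5) → [394/5, 118/5, 392/5]
+L5 (α=1/4) → [711/10, 719/20, 1921/20]
+L6 (α=1/4) → [3023/40, 5037/80, 8363/80]
+L7 (α=1/2) → [7223/80, 20957/160, 24603/160]
= [90, 131, 154]

query (1,3) [L4,L5,L6,L7] — begin 0,0,0
after L4 α=1/4: [239/4, 8, 15/4]
after L5 α=1/2: [987/8, 78, 67/8]
after L6 α=1/2: [1475/16, 297/2, 1971/16]
after L7 α=1/4: [7929/64, 1235/8, 7193/64]
= [124, 154, 112]

query (1,1) [L4,L5,L6,L7] — begin 0,0,0
L4 α=7/8: [161/8, 581/8, 175/4]
L5 α=2/7: [3621/56, 543/8, 181/4]
L6 α=2/3: [5575/56, 3167/24, 2077/12]
L7 α=1/2: [9663/112, 4943/48, 3469/24]
= [86, 103, 145]

query (1,2) [L4,L5,L6,L7,L8] — begin 0,0,0
L4 α=1/2: [173/2, 123/2, 100]
L5 α=3/7: [913/7, 831/7, 613/7]
L6 α=1/4: [4195/28, 842/7, 2357/28]
L7 α=1/4: [15777/112, 992/7, 11383/112]
L8 α=1/4: [67379/448, 4299/28, 45573/448]
rounded: [150, 154, 102]

at x=2,y=1 over L4,L5,L6,L7,L8:
+L4 (α=1) → [30, 14, 22]
+L5 (α=3/8) → [54, 229/8, 277/4]
+L6 (α=4/5) → [662/5, 6181/40, 3653/20]
+L7 (α=1/2) → [847/10, 13701/80, 7573/40]
+L8 (α=1/2) → [2607/20, 16981/160, 8853/80]
rounded: [130, 106, 111]
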